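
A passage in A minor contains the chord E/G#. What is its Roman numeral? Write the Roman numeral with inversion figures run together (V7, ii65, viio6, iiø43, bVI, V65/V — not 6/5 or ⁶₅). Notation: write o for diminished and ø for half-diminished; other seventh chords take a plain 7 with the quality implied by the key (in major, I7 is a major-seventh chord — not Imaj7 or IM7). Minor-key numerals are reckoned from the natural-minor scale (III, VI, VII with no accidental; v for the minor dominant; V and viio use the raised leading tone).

The pitches E-G#-B form a major triad rooted on E.
E is scale degree 5 in A minor, and a major triad on that degree is written V.
With G# in the bass the chord is in first inversion, so the figured bass is 6.

V6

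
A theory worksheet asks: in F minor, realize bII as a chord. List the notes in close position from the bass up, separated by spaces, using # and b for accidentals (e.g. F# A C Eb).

Gb Bb Db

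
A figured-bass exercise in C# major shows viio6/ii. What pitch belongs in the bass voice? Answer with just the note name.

The applied chord viio6/ii is rooted on C##: C##-E#-G#.
The figure 6 means first inversion — the third is in the bass.

E#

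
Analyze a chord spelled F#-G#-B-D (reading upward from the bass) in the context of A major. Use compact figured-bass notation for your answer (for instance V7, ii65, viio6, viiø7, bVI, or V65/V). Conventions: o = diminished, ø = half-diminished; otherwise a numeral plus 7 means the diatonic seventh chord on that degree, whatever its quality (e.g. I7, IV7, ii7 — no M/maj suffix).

viiø42

Stacked in thirds the chord is G#-B-D-F#: a half-diminished seventh chord on G#.
In A major, G# is the leading tone; the diatonic half-diminished seventh chord there is viiø7.
With F# in the bass the chord is in third inversion, so the figured bass is 42.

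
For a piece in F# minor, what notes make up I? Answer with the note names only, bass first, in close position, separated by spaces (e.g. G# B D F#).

F# A# C#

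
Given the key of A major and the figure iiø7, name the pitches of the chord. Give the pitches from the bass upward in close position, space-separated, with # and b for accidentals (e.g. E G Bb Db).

iiø7 is the half-diminished supertonic seventh, borrowed from the parallel minor. In A major that root is B.
So the chord is B-D-F-A.

B D F A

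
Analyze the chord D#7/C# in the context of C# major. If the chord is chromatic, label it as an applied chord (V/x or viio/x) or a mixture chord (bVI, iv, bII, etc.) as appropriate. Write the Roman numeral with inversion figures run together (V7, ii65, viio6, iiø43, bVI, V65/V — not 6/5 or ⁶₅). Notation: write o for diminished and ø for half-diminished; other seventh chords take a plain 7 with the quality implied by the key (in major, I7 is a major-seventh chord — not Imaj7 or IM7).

The pitches D#-F##-A#-C# form a dominant seventh chord rooted on D#.
D# is not a diatonic chord root with this quality in C# major, but it lies a perfect fifth above G# (V), so the chord functions as an applied dominant of V.
With C# in the bass the chord is in third inversion, so the figured bass is 42.

V42/V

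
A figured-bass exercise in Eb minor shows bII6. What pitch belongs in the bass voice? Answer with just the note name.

Ab

bII in Eb minor has root Fb; the chord is Fb-Ab-Cb.
The figure 6 means first inversion — the third is in the bass.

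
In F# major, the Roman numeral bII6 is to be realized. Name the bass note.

bII in F# major has root G; the chord is G-B-D.
The figure 6 means first inversion — the third is in the bass.

B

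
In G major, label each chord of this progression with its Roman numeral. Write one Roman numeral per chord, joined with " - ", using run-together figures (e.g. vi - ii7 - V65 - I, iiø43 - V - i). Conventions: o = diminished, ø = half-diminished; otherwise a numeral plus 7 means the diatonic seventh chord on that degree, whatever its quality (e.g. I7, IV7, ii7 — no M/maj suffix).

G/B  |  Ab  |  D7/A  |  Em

I6 - bII - V43 - vi

G/B: root G is the tonic; major triad there is I6.
Ab: Ab with this quality isn't in the key; a major triad on b2 is the Neapolitan chord, bII.
D7/A: root D is the dominant; dominant seventh chord there is V43.
Em: root E is the submediant; minor triad there is vi.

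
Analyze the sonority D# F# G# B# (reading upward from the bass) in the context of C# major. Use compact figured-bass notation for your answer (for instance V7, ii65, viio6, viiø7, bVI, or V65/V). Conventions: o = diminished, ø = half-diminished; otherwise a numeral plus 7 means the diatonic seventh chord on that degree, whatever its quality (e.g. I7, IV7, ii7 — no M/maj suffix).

V43

Stacked in thirds the chord is G#-B#-D#-F#: a dominant seventh chord on G#.
G# is scale degree 5 in C# major, and a dominant seventh chord on that degree is written V7.
With D# in the bass the chord is in second inversion, so the figured bass is 43.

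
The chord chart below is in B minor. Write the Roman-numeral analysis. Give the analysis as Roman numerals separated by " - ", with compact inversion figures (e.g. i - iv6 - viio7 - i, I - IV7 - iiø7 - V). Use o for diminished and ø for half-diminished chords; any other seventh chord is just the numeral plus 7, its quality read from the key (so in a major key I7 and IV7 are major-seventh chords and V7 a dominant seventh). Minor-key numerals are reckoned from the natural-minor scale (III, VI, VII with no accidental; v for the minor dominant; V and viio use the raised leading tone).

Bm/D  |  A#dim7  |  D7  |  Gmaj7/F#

i6 - viio7 - V7/VI - VI42

Bm/D: minor triad on B = scale degree 1 → i6.
A#dim7: fully diminished seventh chord on A# = scale degree 7 → viio7.
D7 is the secondary dominant of VI (dominant seventh chord on D): V7/VI.
Gmaj7/F#: major seventh chord on G = scale degree 6 → VI42.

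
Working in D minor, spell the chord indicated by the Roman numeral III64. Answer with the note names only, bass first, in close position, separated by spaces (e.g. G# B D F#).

C F A

In D minor, the third degree is F, and the diatonic chord built there is a major triad.
Stacking thirds from F gives F-A-C.
With the 64 figure the chord is in second inversion; from the bass C upward in close position it reads C-F-A.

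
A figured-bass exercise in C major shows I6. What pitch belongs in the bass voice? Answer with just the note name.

E

I in C major has root C; the chord is C-E-G.
The figure 6 means first inversion — the third is in the bass.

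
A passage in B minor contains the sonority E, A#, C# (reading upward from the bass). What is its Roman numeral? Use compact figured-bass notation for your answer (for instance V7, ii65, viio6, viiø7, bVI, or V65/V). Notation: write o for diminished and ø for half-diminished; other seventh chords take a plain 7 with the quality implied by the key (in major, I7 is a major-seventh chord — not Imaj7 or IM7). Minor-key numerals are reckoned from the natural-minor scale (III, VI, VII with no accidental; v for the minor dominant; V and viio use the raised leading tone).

The pitches A#-C#-E form a diminished triad rooted on A#.
A# is scale degree 7 in B minor, and a diminished triad on that degree is written viio.
With E in the bass the chord is in second inversion, so the figured bass is 64.

viio64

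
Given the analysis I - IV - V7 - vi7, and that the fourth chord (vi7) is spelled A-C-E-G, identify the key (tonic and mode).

C major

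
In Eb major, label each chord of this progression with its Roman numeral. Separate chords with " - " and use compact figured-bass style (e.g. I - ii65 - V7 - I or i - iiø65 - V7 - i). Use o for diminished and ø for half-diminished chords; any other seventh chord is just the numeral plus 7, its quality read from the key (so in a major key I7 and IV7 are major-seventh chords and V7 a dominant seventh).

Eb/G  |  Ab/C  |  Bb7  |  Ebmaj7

I6 - IV6 - V7 - I7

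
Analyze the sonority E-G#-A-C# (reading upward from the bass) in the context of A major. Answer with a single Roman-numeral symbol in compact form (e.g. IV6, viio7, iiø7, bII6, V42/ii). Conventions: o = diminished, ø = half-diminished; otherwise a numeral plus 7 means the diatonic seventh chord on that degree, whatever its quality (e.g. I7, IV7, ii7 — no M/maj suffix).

The pitches A-C#-E-G# form a major seventh chord rooted on A.
In A major, A is the tonic; the diatonic major seventh chord there is I7.
With E in the bass the chord is in second inversion, so the figured bass is 43.

I43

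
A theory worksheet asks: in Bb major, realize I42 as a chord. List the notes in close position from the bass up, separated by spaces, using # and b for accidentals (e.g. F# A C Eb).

The numeral's case and figure indicate a major seventh chord. In Bb major its root, the tonic, is Bb.
That chord is spelled Bb-D-F-A.
The figured bass 42 indicates third inversion, placing the seventh (A) in the bass: A-Bb-D-F.

A Bb D F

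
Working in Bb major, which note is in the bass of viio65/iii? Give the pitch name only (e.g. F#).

The applied chord viio65/iii is rooted on C#: C#-E-G-Bb.
The figure 65 means first inversion — the third is in the bass.

E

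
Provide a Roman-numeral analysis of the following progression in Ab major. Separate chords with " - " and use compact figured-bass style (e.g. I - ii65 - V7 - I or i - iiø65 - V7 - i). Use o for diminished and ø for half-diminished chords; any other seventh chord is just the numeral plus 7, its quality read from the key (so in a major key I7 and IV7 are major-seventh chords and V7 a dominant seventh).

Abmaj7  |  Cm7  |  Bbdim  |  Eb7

Abmaj7: root Ab is the tonic; major seventh chord there is I7.
Cm7: root C is the mediant; minor seventh chord there is iii7.
Bbdim: Bb with this quality isn't in the key; it's iio, borrowed from the parallel minor.
Eb7: dominant seventh chord on Eb = scale degree 5 → V7.

I7 - iii7 - iio - V7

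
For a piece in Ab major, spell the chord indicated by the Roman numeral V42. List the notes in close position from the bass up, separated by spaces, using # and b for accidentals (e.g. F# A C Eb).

Db Eb G Bb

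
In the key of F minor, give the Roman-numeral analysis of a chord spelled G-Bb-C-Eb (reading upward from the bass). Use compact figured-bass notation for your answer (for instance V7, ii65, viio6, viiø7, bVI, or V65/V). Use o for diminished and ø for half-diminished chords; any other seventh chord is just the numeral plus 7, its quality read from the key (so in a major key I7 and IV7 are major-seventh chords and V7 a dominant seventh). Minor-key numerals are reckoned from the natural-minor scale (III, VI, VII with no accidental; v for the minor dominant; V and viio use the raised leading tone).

The pitches C-Eb-G-Bb form a minor seventh chord rooted on C.
In F minor, C is the dominant; the diatonic minor seventh chord there is v7.
With G in the bass the chord is in second inversion, so the figured bass is 43.

v43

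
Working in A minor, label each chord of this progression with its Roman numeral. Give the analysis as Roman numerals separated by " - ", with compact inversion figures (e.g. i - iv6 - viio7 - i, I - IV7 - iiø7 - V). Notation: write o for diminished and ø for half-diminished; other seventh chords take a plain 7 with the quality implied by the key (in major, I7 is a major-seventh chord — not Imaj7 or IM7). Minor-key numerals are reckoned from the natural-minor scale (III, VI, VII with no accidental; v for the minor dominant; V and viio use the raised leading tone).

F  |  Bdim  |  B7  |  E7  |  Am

F: major triad on F = scale degree 6 → VI.
Bdim: root B is the supertonic; diminished triad there is iio.
B7: chromatic; B is V of V, so V7/V.
E7: root E is the dominant; dominant seventh chord there is V7.
Am: minor triad on A = scale degree 1 → i.

VI - iio - V7/V - V7 - i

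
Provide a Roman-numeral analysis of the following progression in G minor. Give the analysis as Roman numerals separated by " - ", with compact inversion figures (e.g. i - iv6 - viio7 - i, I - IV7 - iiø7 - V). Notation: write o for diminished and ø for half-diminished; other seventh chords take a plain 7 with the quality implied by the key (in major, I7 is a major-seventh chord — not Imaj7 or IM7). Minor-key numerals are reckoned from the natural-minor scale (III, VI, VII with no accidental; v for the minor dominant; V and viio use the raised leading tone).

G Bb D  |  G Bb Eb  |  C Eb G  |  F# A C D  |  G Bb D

G-Bb-D: minor triad on G = scale degree 1 → i.
G-Bb-Eb: major triad on Eb = scale degree 6 → VI6.
C-Eb-G: minor triad on C = scale degree 4 → iv.
F#-A-C-D has root D, degree 5 in G minor, so V65.
G-Bb-D has root G, degree 1 in G minor, so i.

i - VI6 - iv - V65 - i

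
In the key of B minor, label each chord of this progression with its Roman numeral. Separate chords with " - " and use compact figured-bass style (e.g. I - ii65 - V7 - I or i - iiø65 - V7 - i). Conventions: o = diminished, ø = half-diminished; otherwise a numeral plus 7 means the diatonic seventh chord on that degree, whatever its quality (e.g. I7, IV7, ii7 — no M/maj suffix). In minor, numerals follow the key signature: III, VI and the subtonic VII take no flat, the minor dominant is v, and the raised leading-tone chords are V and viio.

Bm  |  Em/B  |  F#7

Bm: minor triad on B = scale degree 1 → i.
Em/B: minor triad on E = scale degree 4 → iv64.
F#7: dominant seventh chord on F# = scale degree 5 → V7.

i - iv64 - V7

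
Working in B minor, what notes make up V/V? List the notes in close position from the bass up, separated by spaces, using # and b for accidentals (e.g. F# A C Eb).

C# E# G#

V/V is a secondary dominant — the dominant triad of V. V in B minor is F#, so the applied chord's root is C#, a perfect fifth above.
Building a major triad on C# gives C#-E#-G#.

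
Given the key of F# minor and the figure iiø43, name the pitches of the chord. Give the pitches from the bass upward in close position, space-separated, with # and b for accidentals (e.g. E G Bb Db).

D F# G# B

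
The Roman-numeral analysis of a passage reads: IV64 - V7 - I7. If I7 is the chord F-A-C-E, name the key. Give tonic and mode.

F major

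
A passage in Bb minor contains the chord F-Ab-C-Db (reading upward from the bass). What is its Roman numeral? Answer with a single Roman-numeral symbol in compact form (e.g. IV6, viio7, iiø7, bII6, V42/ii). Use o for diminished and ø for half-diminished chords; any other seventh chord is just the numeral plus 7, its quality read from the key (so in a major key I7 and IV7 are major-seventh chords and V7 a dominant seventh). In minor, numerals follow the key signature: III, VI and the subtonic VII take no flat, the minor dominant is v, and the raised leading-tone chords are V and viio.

The pitches Db-F-Ab-C form a major seventh chord rooted on Db.
Db is scale degree 3 in Bb minor, and a major seventh chord on that degree is written III7.
With F in the bass the chord is in first inversion, so the figured bass is 65.

III65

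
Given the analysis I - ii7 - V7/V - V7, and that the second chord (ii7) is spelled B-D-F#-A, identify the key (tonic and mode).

ii7 is given as B-D-F#-A — a minor seventh chord with root B.
ii7 on B implies B is the supertonic; that puts the tonic at A, and the lowercase numeral fits major mode.

A major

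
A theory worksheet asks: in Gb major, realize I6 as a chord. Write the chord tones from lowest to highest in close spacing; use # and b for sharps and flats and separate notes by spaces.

In Gb major, the first degree is Gb, and the diatonic chord built there is a major triad.
Stacking thirds from Gb gives Gb-Bb-Db.
The figured bass 6 indicates first inversion, placing the third (Bb) in the bass: Bb-Db-Gb.

Bb Db Gb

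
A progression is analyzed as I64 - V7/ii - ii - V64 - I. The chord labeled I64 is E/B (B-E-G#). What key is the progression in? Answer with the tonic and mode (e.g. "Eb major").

E major

I64 is given as B-E-G# — a major triad with root E.
If E is scale degree 1 and the mode makes that degree carry a major triad, the tonic is E and the mode is major.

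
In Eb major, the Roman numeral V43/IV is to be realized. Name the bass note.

Bb

The applied chord V43/IV is rooted on Eb: Eb-G-Bb-Db.
The figure 43 means second inversion — the fifth is in the bass.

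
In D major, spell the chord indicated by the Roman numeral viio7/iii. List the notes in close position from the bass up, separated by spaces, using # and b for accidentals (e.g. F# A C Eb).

E# G# B D

The slash marks an applied leading-tone chord: viio of iii. In D major, iii is F#, so the leading tone to it is E#, a half step below.
Building a fully diminished seventh chord on E# gives E#-G#-B-D.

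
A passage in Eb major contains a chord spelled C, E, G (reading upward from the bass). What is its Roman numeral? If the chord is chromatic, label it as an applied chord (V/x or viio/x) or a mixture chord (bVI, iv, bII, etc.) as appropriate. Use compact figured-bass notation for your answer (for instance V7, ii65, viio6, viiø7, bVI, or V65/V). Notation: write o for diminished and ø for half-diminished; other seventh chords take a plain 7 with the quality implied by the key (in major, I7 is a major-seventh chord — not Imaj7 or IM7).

The pitches C-E-G form a major triad rooted on C.
C is not a diatonic chord root with this quality in Eb major, but it lies a perfect fifth above F (ii), so the chord functions as an applied dominant of ii.

V/ii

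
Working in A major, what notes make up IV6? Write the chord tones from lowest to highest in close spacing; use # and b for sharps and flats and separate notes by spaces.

F# A D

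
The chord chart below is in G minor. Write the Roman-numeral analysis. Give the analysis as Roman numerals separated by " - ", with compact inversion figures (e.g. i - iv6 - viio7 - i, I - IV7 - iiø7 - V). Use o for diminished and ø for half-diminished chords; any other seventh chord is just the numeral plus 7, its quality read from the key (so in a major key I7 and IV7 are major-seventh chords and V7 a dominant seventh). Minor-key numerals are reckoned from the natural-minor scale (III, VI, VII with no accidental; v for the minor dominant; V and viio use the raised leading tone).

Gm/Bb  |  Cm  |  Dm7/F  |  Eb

Gm/Bb: minor triad on G = scale degree 1 → i6.
Cm has root C, degree 4 in G minor, so iv.
Dm7/F has root D, degree 5 in G minor, so v65.
Eb: root Eb is the submediant; major triad there is VI.

i6 - iv - v65 - VI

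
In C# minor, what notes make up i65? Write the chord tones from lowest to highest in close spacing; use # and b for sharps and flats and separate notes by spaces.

E G# B C#

The numeral's case and figure indicate a minor seventh chord. In C# minor its root, scale degree 1, is C#.
That chord is spelled C#-E-G#-B.
With the 65 figure the chord is in first inversion; from the bass E upward in close position it reads E-G#-B-C#.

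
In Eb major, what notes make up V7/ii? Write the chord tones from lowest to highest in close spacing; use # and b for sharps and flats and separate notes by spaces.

The slash means an applied dominant: we want the dominant of ii. In Eb major, ii is F minor, and its dominant is built on C.
Building a dominant seventh chord on C gives C-E-G-Bb.

C E G Bb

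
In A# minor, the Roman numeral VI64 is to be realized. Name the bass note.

VI in A# minor has root F#; the chord is F#-A#-C#.
The figure 64 means second inversion — the fifth is in the bass.

C#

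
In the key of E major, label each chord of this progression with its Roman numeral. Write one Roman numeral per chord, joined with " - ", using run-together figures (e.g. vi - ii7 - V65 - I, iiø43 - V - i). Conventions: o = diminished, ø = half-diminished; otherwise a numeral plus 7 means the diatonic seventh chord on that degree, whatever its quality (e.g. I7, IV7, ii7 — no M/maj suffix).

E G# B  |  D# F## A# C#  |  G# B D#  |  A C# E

E-G#-B: major triad on E = scale degree 1 → I.
D#-F##-A#-C#: a dominant seventh chord on D#, the applied dominant of iii → V7/iii.
G#-B-D#: minor triad on G# = scale degree 3 → iii.
A-C#-E: root A is the subdominant; major triad there is IV.

I - V7/iii - iii - IV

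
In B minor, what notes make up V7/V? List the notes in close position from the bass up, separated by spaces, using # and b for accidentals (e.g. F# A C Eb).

C# E# G# B

The slash means an applied dominant: we want the dominant of V. In B minor, V is F# major, and its dominant is built on C#.
Building a dominant seventh chord on C# gives C#-E#-G#-B.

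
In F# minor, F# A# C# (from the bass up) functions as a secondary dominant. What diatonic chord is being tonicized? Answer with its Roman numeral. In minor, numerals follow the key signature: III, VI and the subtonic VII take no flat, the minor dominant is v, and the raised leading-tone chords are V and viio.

The chord is a major triad on F#.
A dominant resolves down a perfect fifth: F# → B. In F# minor, B is scale degree 4, i.e. iv.

iv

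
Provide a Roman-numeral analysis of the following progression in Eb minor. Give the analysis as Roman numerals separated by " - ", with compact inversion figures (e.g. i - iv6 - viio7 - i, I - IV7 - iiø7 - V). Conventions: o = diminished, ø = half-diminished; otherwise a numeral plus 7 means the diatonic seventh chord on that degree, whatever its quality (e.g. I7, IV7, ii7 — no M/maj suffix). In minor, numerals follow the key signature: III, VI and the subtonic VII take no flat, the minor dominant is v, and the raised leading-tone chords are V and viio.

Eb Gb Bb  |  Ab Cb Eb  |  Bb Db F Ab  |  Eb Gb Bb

i - iv - v7 - i

Eb-Gb-Bb has root Eb, degree 1 in Eb minor, so i.
Ab-Cb-Eb: root Ab is the subdominant; minor triad there is iv.
Bb-Db-F-Ab: root Bb is the dominant; minor seventh chord there is v7.
Eb-Gb-Bb: minor triad on Eb = scale degree 1 → i.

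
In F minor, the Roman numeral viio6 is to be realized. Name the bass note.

viio in F minor has root E; the chord is E-G-Bb.
The figure 6 means first inversion — the third is in the bass.

G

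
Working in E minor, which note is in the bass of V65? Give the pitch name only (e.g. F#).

D#

V in E minor has root B; the chord is B-D#-F#-A.
The figure 65 means first inversion — the third is in the bass.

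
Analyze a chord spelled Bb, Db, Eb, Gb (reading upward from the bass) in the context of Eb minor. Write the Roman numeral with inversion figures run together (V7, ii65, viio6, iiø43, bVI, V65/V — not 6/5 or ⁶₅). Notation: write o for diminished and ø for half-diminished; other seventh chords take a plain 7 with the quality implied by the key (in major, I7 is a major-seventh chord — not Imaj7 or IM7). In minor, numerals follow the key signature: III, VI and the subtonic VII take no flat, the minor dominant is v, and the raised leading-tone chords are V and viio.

Stacked in thirds the chord is Eb-Gb-Bb-Db: a minor seventh chord on Eb.
In Eb minor, Eb is the tonic; the diatonic minor seventh chord there is i7.
With Bb in the bass the chord is in second inversion, so the figured bass is 43.

i43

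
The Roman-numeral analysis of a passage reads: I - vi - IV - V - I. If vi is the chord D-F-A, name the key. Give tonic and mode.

F major

The anchor chord is a minor triad on D, labeled vi.
vi on D implies D is the submediant; that puts the tonic at F, and the lowercase numeral fits major mode.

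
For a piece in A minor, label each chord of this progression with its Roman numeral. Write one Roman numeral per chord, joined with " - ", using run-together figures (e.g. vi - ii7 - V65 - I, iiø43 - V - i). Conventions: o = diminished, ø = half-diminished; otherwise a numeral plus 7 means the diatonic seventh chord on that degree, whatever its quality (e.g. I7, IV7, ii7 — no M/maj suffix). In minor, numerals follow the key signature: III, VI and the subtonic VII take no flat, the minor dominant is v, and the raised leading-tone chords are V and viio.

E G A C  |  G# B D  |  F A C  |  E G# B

E-G-A-C: minor seventh chord on A = scale degree 1 → i43.
G#-B-D has root G#, degree 7 in A minor, so viio.
F-A-C has root F, degree 6 in A minor, so VI.
E-G#-B: major triad on E = scale degree 5 → V.

i43 - viio - VI - V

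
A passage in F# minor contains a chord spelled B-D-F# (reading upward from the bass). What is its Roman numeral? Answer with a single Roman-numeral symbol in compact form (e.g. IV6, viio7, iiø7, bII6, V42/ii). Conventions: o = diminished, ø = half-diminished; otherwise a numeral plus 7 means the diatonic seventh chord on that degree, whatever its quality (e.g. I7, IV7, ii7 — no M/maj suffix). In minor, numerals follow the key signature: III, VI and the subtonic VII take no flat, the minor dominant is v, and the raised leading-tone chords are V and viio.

iv

Stacked in thirds the chord is B-D-F#: a minor triad on B.
B is scale degree 4 in F# minor, and a minor triad on that degree is written iv.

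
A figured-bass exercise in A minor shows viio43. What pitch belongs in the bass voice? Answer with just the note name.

viio in A minor has root G#; the chord is G#-B-D-F.
The figure 43 means second inversion — the fifth is in the bass.

D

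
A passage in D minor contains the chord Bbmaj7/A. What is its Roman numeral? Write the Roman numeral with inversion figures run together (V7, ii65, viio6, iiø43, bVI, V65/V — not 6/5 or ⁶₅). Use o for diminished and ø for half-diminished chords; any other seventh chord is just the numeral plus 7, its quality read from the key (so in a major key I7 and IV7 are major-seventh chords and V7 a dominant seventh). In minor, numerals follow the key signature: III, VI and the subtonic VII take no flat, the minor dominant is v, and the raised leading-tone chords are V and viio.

Stacked in thirds the chord is Bb-D-F-A: a major seventh chord on Bb.
In D minor, Bb is the submediant; the diatonic major seventh chord there is VI7.
With A in the bass the chord is in third inversion, so the figured bass is 42.

VI42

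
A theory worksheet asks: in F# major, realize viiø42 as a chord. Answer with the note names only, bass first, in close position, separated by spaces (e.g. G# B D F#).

The numeral's case and figure indicate a half-diminished seventh chord. In F# major its root, scale degree 7, is E#.
That chord is spelled E#-G#-B-D#.
With the 42 figure the chord is in third inversion; from the bass D# upward in close position it reads D#-E#-G#-B.

D# E# G# B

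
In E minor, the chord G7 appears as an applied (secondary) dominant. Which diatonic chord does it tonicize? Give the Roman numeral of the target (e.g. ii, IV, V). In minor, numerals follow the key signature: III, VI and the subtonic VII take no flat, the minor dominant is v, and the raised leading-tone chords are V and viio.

VI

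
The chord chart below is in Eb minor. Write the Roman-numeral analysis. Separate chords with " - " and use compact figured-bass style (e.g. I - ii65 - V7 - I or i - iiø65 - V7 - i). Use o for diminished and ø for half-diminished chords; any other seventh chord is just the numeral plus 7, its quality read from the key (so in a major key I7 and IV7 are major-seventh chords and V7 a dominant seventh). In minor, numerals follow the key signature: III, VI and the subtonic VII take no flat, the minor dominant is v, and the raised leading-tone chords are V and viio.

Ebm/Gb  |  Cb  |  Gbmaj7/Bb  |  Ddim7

Ebm/Gb has root Eb, degree 1 in Eb minor, so i6.
Cb: major triad on Cb = scale degree 6 → VI.
Gbmaj7/Bb: major seventh chord on Gb = scale degree 3 → III65.
Ddim7: root D is the leading tone; fully diminished seventh chord there is viio7.

i6 - VI - III65 - viio7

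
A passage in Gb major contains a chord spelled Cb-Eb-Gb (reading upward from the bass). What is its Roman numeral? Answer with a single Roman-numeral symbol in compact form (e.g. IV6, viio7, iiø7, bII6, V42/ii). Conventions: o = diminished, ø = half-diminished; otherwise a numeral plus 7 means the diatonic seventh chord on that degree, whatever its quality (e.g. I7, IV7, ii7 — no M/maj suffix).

IV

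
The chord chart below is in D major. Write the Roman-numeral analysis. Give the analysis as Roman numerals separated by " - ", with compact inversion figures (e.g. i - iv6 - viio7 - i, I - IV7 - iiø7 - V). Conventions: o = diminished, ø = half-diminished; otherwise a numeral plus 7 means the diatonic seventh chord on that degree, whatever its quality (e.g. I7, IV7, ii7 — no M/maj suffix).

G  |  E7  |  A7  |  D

IV - V7/V - V7 - I

G has root G, degree 4 in D major, so IV.
E7: a dominant seventh chord on E, the applied dominant of V → V7/V.
A7: dominant seventh chord on A = scale degree 5 → V7.
D: major triad on D = scale degree 1 → I.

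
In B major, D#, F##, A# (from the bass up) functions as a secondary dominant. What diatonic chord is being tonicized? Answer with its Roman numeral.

vi

The chord is a major triad on D#.
A dominant resolves down a perfect fifth: D# → G#. In B major, G# is scale degree 6, i.e. vi.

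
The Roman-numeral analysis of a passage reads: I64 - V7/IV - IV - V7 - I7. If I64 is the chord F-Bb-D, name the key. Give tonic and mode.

Bb major

The chord Bb/F is a major triad rooted on Bb; its label is I64.
If Bb is scale degree 1 and the mode makes that degree carry a major triad, the tonic is Bb and the mode is major.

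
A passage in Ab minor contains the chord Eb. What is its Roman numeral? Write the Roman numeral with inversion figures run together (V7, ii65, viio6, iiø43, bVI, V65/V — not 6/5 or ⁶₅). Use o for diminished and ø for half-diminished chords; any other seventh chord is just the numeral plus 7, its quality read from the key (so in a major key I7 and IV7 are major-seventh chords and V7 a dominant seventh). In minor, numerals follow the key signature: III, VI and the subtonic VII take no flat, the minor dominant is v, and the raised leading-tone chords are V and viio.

V

Stacked in thirds the chord is Eb-G-Bb: a major triad on Eb.
In Ab minor, Eb is the dominant; the diatonic major triad there is V.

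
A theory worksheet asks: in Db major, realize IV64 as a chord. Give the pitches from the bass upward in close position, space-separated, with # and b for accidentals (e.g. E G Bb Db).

Db Gb Bb

The numeral's case and figure indicate a major triad. In Db major its root, the fourth degree, is Gb.
Stacking thirds from Gb gives Gb-Bb-Db.
With the 64 figure the chord is in second inversion; from the bass Db upward in close position it reads Db-Gb-Bb.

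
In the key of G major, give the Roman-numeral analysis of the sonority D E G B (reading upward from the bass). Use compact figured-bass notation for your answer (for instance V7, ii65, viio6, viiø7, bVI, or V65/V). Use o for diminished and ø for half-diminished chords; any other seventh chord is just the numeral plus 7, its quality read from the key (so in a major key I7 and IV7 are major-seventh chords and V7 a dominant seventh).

vi42

Stacked in thirds the chord is E-G-B-D: a minor seventh chord on E.
E is scale degree 6 in G major, and a minor seventh chord on that degree is written vi7.
With D in the bass the chord is in third inversion, so the figured bass is 42.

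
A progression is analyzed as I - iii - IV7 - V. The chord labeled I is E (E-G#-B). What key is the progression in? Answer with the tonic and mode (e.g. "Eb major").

E major

I is given as E-G#-B — a major triad with root E.
If E is scale degree 1 and the mode makes that degree carry a major triad, the tonic is E and the mode is major.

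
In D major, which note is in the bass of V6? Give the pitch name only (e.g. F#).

V in D major has root A; the chord is A-C#-E.
The figure 6 means first inversion — the third is in the bass.

C#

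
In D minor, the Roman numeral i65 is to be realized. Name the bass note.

i in D minor has root D; the chord is D-F-A-C.
The figure 65 means first inversion — the third is in the bass.

F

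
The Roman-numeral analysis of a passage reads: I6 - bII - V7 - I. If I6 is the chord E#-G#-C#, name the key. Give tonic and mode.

C# major

The chord C#/E# is a major triad rooted on C#; its label is I6.
If C# is scale degree 1 and the mode makes that degree carry a major triad, the tonic is C# and the mode is major.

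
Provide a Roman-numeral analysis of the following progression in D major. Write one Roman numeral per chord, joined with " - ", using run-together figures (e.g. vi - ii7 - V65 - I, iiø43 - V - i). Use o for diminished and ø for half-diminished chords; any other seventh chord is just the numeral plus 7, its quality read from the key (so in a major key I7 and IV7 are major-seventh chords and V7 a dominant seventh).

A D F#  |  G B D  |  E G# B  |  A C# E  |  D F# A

A-D-F#: major triad on D = scale degree 1 → I64.
G-B-D: major triad on G = scale degree 4 → IV.
E-G#-B: chromatic; E is V of V, so V/V.
A-C#-E has root A, degree 5 in D major, so V.
D-F#-A: root D is the tonic; major triad there is I.

I64 - IV - V/V - V - I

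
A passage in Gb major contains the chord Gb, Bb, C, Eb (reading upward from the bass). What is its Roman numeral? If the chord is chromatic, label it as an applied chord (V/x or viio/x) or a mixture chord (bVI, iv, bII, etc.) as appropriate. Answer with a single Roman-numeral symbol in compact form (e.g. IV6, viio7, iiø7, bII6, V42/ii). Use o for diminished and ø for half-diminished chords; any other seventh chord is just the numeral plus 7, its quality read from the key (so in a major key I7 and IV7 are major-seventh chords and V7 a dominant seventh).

viiø43/V

Stacked in thirds the chord is C-Eb-Gb-Bb: a half-diminished seventh chord on C.
C sits a half step below Db (V in Gb major); a diminished chord there is the applied leading-tone chord of V.
With Gb in the bass the chord is in second inversion, so the figured bass is 43.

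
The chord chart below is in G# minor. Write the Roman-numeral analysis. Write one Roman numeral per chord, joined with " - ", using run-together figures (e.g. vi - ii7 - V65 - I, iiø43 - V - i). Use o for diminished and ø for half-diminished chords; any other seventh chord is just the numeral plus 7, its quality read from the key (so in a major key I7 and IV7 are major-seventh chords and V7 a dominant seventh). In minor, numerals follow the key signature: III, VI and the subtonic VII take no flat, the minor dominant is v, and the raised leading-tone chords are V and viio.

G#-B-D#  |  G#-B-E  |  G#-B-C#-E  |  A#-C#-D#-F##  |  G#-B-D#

i - VI6 - iv43 - V43 - i

G#-B-D# has root G#, degree 1 in G# minor, so i.
G#-B-E: root E is the submediant; major triad there is VI6.
G#-B-C#-E: root C# is the subdominant; minor seventh chord there is iv43.
A#-C#-D#-F##: root D# is the dominant; dominant seventh chord there is V43.
G#-B-D# has root G#, degree 1 in G# minor, so i.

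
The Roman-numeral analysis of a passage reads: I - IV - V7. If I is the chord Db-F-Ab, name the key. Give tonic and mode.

Db major

The anchor chord is a major triad on Db, labeled I.
If Db is scale degree 1 and the mode makes that degree carry a major triad, the tonic is Db and the mode is major.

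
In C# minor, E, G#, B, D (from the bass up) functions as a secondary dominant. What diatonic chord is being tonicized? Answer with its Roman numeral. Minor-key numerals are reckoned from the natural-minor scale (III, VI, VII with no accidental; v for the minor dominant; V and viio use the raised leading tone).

The chord is a dominant seventh chord on E.
A dominant resolves down a perfect fifth: E → A. In C# minor, A is scale degree 6, i.e. VI.

VI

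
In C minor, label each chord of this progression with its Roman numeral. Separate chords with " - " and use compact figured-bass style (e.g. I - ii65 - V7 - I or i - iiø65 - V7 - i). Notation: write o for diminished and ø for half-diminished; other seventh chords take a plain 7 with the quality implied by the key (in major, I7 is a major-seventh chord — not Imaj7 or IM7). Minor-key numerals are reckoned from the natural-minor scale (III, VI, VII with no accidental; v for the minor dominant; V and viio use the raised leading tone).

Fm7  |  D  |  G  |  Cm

Fm7: root F is the subdominant; minor seventh chord there is iv7.
D: chromatic; D is V of V, so V/V.
G: major triad on G = scale degree 5 → V.
Cm: minor triad on C = scale degree 1 → i.

iv7 - V/V - V - i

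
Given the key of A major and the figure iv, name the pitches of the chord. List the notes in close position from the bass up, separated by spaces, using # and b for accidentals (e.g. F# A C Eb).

D F A

Scale degree 4 in A major is D; here the chord built on it is altered to a minor triad. iv is the minor subdominant, borrowed from the parallel minor.
So the chord is D-F-A, a minor triad.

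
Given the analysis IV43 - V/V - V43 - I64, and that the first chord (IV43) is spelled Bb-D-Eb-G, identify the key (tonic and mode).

Bb major

IV43 is given as Bb-D-Eb-G — a major seventh chord with root Eb.
If Eb is scale degree 4 and the mode makes that degree carry a major seventh chord, the tonic is Bb and the mode is major.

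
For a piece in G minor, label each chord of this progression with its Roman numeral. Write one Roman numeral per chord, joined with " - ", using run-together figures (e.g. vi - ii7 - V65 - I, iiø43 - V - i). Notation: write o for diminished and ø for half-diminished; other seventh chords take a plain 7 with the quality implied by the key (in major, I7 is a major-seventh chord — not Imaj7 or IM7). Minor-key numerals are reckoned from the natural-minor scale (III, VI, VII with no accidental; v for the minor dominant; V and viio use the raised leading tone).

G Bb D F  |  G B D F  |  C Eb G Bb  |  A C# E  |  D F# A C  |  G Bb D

G-Bb-D-F has root G, degree 1 in G minor, so i7.
G-B-D-F is the secondary dominant of iv (dominant seventh chord on G): V7/iv.
C-Eb-G-Bb: minor seventh chord on C = scale degree 4 → iv7.
A-C#-E is the secondary dominant of V (major triad on A): V/V.
D-F#-A-C: dominant seventh chord on D = scale degree 5 → V7.
G-Bb-D has root G, degree 1 in G minor, so i.

i7 - V7/iv - iv7 - V/V - V7 - i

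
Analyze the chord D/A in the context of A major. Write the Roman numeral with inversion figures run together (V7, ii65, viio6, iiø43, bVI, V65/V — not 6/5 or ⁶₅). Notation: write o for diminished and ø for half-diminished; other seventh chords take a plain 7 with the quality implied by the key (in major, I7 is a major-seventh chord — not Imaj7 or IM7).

The pitches D-F#-A form a major triad rooted on D.
In A major, D is the subdominant; the diatonic major triad there is IV.
With A in the bass the chord is in second inversion, so the figured bass is 64.

IV64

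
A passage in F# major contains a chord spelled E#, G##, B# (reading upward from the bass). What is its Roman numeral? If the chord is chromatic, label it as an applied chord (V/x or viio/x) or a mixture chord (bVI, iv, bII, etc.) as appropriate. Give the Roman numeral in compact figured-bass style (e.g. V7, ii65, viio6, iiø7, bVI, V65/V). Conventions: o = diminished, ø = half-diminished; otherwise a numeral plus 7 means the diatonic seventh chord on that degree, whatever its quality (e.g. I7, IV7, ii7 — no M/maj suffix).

V/iii

Stacked in thirds the chord is E#-G##-B#: a major triad on E#.
E# is not a diatonic chord root with this quality in F# major, but it lies a perfect fifth above A# (iii), so the chord functions as an applied dominant of iii.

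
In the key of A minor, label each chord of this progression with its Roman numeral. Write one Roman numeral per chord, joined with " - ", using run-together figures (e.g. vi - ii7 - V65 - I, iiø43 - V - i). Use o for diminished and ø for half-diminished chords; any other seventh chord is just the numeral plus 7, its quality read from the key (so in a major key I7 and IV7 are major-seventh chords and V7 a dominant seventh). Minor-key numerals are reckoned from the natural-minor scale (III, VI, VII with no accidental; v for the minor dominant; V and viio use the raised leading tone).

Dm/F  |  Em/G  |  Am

Dm/F: minor triad on D = scale degree 4 → iv6.
Em/G: root E is the dominant; minor triad there is v6.
Am: minor triad on A = scale degree 1 → i.

iv6 - v6 - i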